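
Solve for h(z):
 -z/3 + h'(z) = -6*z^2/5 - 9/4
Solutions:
 h(z) = C1 - 2*z^3/5 + z^2/6 - 9*z/4


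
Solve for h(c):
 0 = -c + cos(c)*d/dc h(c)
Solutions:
 h(c) = C1 + Integral(c/cos(c), c)


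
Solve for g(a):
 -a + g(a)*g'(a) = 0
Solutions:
 g(a) = -sqrt(C1 + a^2)
 g(a) = sqrt(C1 + a^2)


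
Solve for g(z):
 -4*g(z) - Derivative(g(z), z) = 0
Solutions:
 g(z) = C1*exp(-4*z)


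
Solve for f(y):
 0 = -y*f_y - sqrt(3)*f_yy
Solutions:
 f(y) = C1 + C2*erf(sqrt(2)*3^(3/4)*y/6)


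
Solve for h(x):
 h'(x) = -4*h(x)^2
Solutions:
 h(x) = 1/(C1 + 4*x)


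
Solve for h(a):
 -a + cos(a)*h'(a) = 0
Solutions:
 h(a) = C1 + Integral(a/cos(a), a)


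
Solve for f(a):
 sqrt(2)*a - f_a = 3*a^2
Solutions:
 f(a) = C1 - a^3 + sqrt(2)*a^2/2


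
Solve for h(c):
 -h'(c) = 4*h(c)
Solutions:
 h(c) = C1*exp(-4*c)


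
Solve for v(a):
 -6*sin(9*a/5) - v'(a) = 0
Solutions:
 v(a) = C1 + 10*cos(9*a/5)/3


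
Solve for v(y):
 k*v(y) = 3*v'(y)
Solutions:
 v(y) = C1*exp(k*y/3)


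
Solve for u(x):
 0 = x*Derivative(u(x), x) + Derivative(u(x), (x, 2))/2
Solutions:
 u(x) = C1 + C2*erf(x)


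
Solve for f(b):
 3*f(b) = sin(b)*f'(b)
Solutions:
 f(b) = C1*(cos(b) - 1)^(3/2)/(cos(b) + 1)^(3/2)


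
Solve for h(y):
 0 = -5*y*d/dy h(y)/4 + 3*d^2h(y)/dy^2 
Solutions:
 h(y) = C1 + C2*erfi(sqrt(30)*y/12)


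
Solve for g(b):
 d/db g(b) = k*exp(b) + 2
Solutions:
 g(b) = C1 + 2*b + k*exp(b)


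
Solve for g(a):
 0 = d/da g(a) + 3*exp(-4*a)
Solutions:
 g(a) = C1 + 3*exp(-4*a)/4


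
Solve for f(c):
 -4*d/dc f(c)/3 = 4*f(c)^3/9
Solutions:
 f(c) = -sqrt(6)*sqrt(-1/(C1 - c))/2
 f(c) = sqrt(6)*sqrt(-1/(C1 - c))/2


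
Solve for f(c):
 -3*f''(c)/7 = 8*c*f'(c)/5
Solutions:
 f(c) = C1 + C2*erf(2*sqrt(105)*c/15)


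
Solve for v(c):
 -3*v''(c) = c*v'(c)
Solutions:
 v(c) = C1 + C2*erf(sqrt(6)*c/6)


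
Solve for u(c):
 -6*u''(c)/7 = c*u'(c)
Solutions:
 u(c) = C1 + C2*erf(sqrt(21)*c/6)


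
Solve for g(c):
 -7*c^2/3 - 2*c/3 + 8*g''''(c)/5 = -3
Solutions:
 g(c) = C1 + C2*c + C3*c^2 + C4*c^3 + 7*c^6/1728 + c^5/288 - 5*c^4/64


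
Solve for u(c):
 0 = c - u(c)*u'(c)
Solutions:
 u(c) = -sqrt(C1 + c^2)
 u(c) = sqrt(C1 + c^2)


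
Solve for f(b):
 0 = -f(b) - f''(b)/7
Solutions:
 f(b) = C1*sin(sqrt(7)*b) + C2*cos(sqrt(7)*b)


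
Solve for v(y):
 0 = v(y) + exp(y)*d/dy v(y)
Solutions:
 v(y) = C1*exp(exp(-y))


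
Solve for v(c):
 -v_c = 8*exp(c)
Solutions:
 v(c) = C1 - 8*exp(c)


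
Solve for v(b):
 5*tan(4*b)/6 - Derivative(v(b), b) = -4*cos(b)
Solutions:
 v(b) = C1 - 5*log(cos(4*b))/24 + 4*sin(b)


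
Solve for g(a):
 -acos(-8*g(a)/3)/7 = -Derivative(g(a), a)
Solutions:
 Integral(1/acos(-8*_y/3), (_y, g(a))) = C1 + a/7


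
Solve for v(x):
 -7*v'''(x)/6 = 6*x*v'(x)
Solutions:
 v(x) = C1 + Integral(C2*airyai(-42^(2/3)*x/7) + C3*airybi(-42^(2/3)*x/7), x)


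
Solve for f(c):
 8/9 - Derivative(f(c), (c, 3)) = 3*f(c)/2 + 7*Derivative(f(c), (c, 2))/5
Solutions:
 f(c) = C1*exp(c*(-28 + 98*2^(2/3)/(45*sqrt(64345) + 11497)^(1/3) + 2^(1/3)*(45*sqrt(64345) + 11497)^(1/3))/60)*sin(2^(1/3)*sqrt(3)*c*(-(45*sqrt(64345) + 11497)^(1/3) + 98*2^(1/3)/(45*sqrt(64345) + 11497)^(1/3))/60) + C2*exp(c*(-28 + 98*2^(2/3)/(45*sqrt(64345) + 11497)^(1/3) + 2^(1/3)*(45*sqrt(64345) + 11497)^(1/3))/60)*cos(2^(1/3)*sqrt(3)*c*(-(45*sqrt(64345) + 11497)^(1/3) + 98*2^(1/3)/(45*sqrt(64345) + 11497)^(1/3))/60) + C3*exp(-c*(98*2^(2/3)/(45*sqrt(64345) + 11497)^(1/3) + 14 + 2^(1/3)*(45*sqrt(64345) + 11497)^(1/3))/30) + 16/27


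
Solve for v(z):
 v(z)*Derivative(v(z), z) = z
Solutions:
 v(z) = -sqrt(C1 + z^2)
 v(z) = sqrt(C1 + z^2)


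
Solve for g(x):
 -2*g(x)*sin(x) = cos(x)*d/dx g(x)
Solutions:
 g(x) = C1*cos(x)^2


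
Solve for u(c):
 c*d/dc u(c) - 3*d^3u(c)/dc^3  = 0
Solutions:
 u(c) = C1 + Integral(C2*airyai(3^(2/3)*c/3) + C3*airybi(3^(2/3)*c/3), c)


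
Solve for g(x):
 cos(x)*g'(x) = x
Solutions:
 g(x) = C1 + Integral(x/cos(x), x)


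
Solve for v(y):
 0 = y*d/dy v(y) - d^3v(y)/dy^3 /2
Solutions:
 v(y) = C1 + Integral(C2*airyai(2^(1/3)*y) + C3*airybi(2^(1/3)*y), y)


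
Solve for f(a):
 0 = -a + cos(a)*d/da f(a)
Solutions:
 f(a) = C1 + Integral(a/cos(a), a)


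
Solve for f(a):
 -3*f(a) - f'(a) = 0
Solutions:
 f(a) = C1*exp(-3*a)


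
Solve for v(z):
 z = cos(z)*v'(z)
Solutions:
 v(z) = C1 + Integral(z/cos(z), z)


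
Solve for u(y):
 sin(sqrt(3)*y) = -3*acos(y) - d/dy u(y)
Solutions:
 u(y) = C1 - 3*y*acos(y) + 3*sqrt(1 - y^2) + sqrt(3)*cos(sqrt(3)*y)/3


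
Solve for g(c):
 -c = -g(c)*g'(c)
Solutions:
 g(c) = -sqrt(C1 + c^2)
 g(c) = sqrt(C1 + c^2)


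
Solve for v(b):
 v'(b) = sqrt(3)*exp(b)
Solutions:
 v(b) = C1 + sqrt(3)*exp(b)


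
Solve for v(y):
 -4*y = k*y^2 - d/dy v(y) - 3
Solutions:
 v(y) = C1 + k*y^3/3 + 2*y^2 - 3*y


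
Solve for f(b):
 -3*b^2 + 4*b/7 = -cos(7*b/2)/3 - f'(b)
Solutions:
 f(b) = C1 + b^3 - 2*b^2/7 - 2*sin(7*b/2)/21


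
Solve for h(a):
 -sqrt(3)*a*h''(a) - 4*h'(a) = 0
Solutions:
 h(a) = C1 + C2*a^(1 - 4*sqrt(3)/3)


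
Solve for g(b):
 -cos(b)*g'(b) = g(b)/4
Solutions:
 g(b) = C1*(sin(b) - 1)^(1/8)/(sin(b) + 1)^(1/8)


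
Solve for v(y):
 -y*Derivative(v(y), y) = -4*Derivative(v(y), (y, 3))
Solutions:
 v(y) = C1 + Integral(C2*airyai(2^(1/3)*y/2) + C3*airybi(2^(1/3)*y/2), y)


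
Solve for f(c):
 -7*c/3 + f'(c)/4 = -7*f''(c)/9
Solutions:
 f(c) = C1 + C2*exp(-9*c/28) + 14*c^2/3 - 784*c/27


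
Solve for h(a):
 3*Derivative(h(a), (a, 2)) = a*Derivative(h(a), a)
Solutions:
 h(a) = C1 + C2*erfi(sqrt(6)*a/6)


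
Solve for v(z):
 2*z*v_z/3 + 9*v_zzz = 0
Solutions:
 v(z) = C1 + Integral(C2*airyai(-2^(1/3)*z/3) + C3*airybi(-2^(1/3)*z/3), z)


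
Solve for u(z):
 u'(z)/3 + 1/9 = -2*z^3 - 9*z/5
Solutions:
 u(z) = C1 - 3*z^4/2 - 27*z^2/10 - z/3


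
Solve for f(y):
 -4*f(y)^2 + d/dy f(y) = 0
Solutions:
 f(y) = -1/(C1 + 4*y)


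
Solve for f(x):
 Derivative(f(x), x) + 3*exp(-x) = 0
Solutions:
 f(x) = C1 + 3*exp(-x)


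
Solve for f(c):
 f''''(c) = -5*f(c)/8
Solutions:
 f(c) = (C1*sin(2^(3/4)*5^(1/4)*c/4) + C2*cos(2^(3/4)*5^(1/4)*c/4))*exp(-2^(3/4)*5^(1/4)*c/4) + (C3*sin(2^(3/4)*5^(1/4)*c/4) + C4*cos(2^(3/4)*5^(1/4)*c/4))*exp(2^(3/4)*5^(1/4)*c/4)


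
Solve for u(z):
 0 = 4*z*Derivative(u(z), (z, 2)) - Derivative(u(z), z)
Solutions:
 u(z) = C1 + C2*z^(5/4)


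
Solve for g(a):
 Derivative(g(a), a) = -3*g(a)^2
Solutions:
 g(a) = 1/(C1 + 3*a)


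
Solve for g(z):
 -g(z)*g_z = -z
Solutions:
 g(z) = -sqrt(C1 + z^2)
 g(z) = sqrt(C1 + z^2)


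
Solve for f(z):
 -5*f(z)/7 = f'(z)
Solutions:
 f(z) = C1*exp(-5*z/7)


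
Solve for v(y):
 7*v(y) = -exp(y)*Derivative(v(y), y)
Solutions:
 v(y) = C1*exp(7*exp(-y))


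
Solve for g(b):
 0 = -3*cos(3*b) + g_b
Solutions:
 g(b) = C1 + sin(3*b)


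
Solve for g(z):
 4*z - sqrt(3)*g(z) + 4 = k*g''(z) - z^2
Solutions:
 g(z) = C1*exp(-3^(1/4)*z*sqrt(-1/k)) + C2*exp(3^(1/4)*z*sqrt(-1/k)) - 2*k/3 + sqrt(3)*z^2/3 + 4*sqrt(3)*z/3 + 4*sqrt(3)/3


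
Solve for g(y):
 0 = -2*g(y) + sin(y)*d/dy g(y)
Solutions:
 g(y) = C1*(cos(y) - 1)/(cos(y) + 1)


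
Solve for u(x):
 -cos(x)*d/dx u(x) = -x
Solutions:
 u(x) = C1 + Integral(x/cos(x), x)


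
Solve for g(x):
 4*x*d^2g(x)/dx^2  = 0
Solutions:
 g(x) = C1 + C2*x


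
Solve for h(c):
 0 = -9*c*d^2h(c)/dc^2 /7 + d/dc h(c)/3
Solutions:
 h(c) = C1 + C2*c^(34/27)


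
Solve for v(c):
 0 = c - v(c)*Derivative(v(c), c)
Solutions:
 v(c) = -sqrt(C1 + c^2)
 v(c) = sqrt(C1 + c^2)


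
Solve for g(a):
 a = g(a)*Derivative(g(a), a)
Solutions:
 g(a) = -sqrt(C1 + a^2)
 g(a) = sqrt(C1 + a^2)


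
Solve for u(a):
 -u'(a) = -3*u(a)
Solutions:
 u(a) = C1*exp(3*a)


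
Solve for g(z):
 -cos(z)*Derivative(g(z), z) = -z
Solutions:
 g(z) = C1 + Integral(z/cos(z), z)


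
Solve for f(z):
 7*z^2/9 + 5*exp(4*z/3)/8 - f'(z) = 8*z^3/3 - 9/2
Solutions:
 f(z) = C1 - 2*z^4/3 + 7*z^3/27 + 9*z/2 + 15*exp(4*z/3)/32


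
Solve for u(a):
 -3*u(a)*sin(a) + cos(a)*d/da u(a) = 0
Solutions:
 u(a) = C1/cos(a)^3


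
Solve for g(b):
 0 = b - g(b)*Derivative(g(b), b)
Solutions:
 g(b) = -sqrt(C1 + b^2)
 g(b) = sqrt(C1 + b^2)


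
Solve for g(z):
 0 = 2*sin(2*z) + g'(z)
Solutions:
 g(z) = C1 + cos(2*z)


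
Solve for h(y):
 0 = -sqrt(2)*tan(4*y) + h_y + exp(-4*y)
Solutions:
 h(y) = C1 + sqrt(2)*log(tan(4*y)^2 + 1)/8 + exp(-4*y)/4


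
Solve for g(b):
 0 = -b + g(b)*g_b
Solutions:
 g(b) = -sqrt(C1 + b^2)
 g(b) = sqrt(C1 + b^2)


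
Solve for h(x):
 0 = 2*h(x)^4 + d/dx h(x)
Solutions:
 h(x) = (-3^(2/3) - 3*3^(1/6)*I)*(1/(C1 + 2*x))^(1/3)/6
 h(x) = (-3^(2/3) + 3*3^(1/6)*I)*(1/(C1 + 2*x))^(1/3)/6
 h(x) = (1/(C1 + 6*x))^(1/3)


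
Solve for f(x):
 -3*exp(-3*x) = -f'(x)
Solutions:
 f(x) = C1 - exp(-3*x)


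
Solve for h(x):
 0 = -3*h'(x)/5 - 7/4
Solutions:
 h(x) = C1 - 35*x/12


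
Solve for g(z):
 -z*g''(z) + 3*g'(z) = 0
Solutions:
 g(z) = C1 + C2*z^4


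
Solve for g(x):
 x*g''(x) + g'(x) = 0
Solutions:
 g(x) = C1 + C2*log(x)


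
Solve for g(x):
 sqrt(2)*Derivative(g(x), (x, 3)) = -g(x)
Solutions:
 g(x) = C3*exp(-2^(5/6)*x/2) + (C1*sin(2^(5/6)*sqrt(3)*x/4) + C2*cos(2^(5/6)*sqrt(3)*x/4))*exp(2^(5/6)*x/4)


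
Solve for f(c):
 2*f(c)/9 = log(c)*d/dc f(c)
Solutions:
 f(c) = C1*exp(2*li(c)/9)


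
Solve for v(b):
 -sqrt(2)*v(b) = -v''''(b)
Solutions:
 v(b) = C1*exp(-2^(1/8)*b) + C2*exp(2^(1/8)*b) + C3*sin(2^(1/8)*b) + C4*cos(2^(1/8)*b)


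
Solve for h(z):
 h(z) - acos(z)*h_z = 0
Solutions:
 h(z) = C1*exp(Integral(1/acos(z), z))


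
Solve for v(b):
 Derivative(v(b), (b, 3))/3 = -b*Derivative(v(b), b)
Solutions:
 v(b) = C1 + Integral(C2*airyai(-3^(1/3)*b) + C3*airybi(-3^(1/3)*b), b)


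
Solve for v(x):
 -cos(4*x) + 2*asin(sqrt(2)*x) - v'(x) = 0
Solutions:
 v(x) = C1 + 2*x*asin(sqrt(2)*x) + sqrt(2)*sqrt(1 - 2*x^2) - sin(4*x)/4


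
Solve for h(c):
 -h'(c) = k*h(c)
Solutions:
 h(c) = C1*exp(-c*k)


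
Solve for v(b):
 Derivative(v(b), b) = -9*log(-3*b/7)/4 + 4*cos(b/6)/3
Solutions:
 v(b) = C1 - 9*b*log(-b)/4 - 9*b*log(3)/4 + 9*b/4 + 9*b*log(7)/4 + 8*sin(b/6)


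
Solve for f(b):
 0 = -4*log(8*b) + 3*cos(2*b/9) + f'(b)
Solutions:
 f(b) = C1 + 4*b*log(b) - 4*b + 12*b*log(2) - 27*sin(2*b/9)/2


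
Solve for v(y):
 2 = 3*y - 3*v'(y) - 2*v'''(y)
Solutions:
 v(y) = C1 + C2*sin(sqrt(6)*y/2) + C3*cos(sqrt(6)*y/2) + y^2/2 - 2*y/3


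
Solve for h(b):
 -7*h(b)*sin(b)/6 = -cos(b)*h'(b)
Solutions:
 h(b) = C1/cos(b)^(7/6)


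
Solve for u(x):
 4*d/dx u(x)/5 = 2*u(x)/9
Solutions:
 u(x) = C1*exp(5*x/18)


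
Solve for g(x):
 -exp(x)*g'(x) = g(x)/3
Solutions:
 g(x) = C1*exp(exp(-x)/3)


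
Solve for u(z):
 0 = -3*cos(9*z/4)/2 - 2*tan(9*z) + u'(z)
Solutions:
 u(z) = C1 - 2*log(cos(9*z))/9 + 2*sin(9*z/4)/3


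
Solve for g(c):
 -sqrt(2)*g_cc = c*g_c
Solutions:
 g(c) = C1 + C2*erf(2^(1/4)*c/2)


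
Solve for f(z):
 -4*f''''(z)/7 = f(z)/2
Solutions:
 f(z) = (C1*sin(2^(3/4)*7^(1/4)*z/4) + C2*cos(2^(3/4)*7^(1/4)*z/4))*exp(-2^(3/4)*7^(1/4)*z/4) + (C3*sin(2^(3/4)*7^(1/4)*z/4) + C4*cos(2^(3/4)*7^(1/4)*z/4))*exp(2^(3/4)*7^(1/4)*z/4)


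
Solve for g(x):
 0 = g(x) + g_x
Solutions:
 g(x) = C1*exp(-x)


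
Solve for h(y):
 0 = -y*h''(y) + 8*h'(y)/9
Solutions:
 h(y) = C1 + C2*y^(17/9)


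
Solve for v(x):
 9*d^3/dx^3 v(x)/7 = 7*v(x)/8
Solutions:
 v(x) = C3*exp(3^(1/3)*7^(2/3)*x/6) + (C1*sin(3^(5/6)*7^(2/3)*x/12) + C2*cos(3^(5/6)*7^(2/3)*x/12))*exp(-3^(1/3)*7^(2/3)*x/12)


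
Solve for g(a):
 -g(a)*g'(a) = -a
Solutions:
 g(a) = -sqrt(C1 + a^2)
 g(a) = sqrt(C1 + a^2)


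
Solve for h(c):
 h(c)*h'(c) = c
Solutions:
 h(c) = -sqrt(C1 + c^2)
 h(c) = sqrt(C1 + c^2)


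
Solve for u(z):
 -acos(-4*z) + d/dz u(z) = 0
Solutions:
 u(z) = C1 + z*acos(-4*z) + sqrt(1 - 16*z^2)/4


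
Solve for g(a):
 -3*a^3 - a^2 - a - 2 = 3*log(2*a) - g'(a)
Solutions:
 g(a) = C1 + 3*a^4/4 + a^3/3 + a^2/2 + 3*a*log(a) - a + a*log(8)


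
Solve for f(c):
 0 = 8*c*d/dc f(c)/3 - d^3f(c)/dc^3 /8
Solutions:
 f(c) = C1 + Integral(C2*airyai(4*3^(2/3)*c/3) + C3*airybi(4*3^(2/3)*c/3), c)


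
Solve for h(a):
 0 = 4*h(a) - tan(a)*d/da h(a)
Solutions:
 h(a) = C1*sin(a)^4


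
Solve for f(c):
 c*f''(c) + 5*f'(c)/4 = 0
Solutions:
 f(c) = C1 + C2/c^(1/4)


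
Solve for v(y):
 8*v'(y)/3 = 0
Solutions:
 v(y) = C1


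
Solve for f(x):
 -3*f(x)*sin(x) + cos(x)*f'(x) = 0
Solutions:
 f(x) = C1/cos(x)^3


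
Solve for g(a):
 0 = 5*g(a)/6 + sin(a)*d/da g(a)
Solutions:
 g(a) = C1*(cos(a) + 1)^(5/12)/(cos(a) - 1)^(5/12)


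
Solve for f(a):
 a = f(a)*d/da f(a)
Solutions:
 f(a) = -sqrt(C1 + a^2)
 f(a) = sqrt(C1 + a^2)


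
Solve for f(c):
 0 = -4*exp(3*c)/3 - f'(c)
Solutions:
 f(c) = C1 - 4*exp(3*c)/9


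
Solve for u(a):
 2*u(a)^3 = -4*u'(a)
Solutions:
 u(a) = -sqrt(-1/(C1 - a))
 u(a) = sqrt(-1/(C1 - a))


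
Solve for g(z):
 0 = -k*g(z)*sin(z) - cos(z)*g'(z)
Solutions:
 g(z) = C1*exp(k*log(cos(z)))


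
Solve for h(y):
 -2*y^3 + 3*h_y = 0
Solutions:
 h(y) = C1 + y^4/6


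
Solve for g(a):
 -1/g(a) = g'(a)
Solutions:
 g(a) = -sqrt(C1 - 2*a)
 g(a) = sqrt(C1 - 2*a)


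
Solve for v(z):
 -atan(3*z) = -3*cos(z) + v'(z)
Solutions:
 v(z) = C1 - z*atan(3*z) + log(9*z^2 + 1)/6 + 3*sin(z)


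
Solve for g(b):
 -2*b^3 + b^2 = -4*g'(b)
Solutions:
 g(b) = C1 + b^4/8 - b^3/12


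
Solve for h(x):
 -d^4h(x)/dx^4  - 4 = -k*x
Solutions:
 h(x) = C1 + C2*x + C3*x^2 + C4*x^3 + k*x^5/120 - x^4/6


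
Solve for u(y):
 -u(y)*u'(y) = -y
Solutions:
 u(y) = -sqrt(C1 + y^2)
 u(y) = sqrt(C1 + y^2)


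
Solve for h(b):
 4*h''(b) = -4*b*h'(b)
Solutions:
 h(b) = C1 + C2*erf(sqrt(2)*b/2)


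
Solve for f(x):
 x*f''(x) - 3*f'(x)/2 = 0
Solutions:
 f(x) = C1 + C2*x^(5/2)


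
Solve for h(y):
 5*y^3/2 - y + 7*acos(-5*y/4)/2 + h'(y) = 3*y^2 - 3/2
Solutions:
 h(y) = C1 - 5*y^4/8 + y^3 + y^2/2 - 7*y*acos(-5*y/4)/2 - 3*y/2 - 7*sqrt(16 - 25*y^2)/10


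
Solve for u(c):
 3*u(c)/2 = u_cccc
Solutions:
 u(c) = C1*exp(-2^(3/4)*3^(1/4)*c/2) + C2*exp(2^(3/4)*3^(1/4)*c/2) + C3*sin(2^(3/4)*3^(1/4)*c/2) + C4*cos(2^(3/4)*3^(1/4)*c/2)


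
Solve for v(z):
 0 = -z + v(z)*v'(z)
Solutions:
 v(z) = -sqrt(C1 + z^2)
 v(z) = sqrt(C1 + z^2)


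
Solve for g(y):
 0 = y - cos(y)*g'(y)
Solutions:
 g(y) = C1 + Integral(y/cos(y), y)


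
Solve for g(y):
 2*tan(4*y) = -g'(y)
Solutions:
 g(y) = C1 + log(cos(4*y))/2


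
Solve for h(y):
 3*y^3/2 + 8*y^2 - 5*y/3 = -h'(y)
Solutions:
 h(y) = C1 - 3*y^4/8 - 8*y^3/3 + 5*y^2/6


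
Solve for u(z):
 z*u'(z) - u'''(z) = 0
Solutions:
 u(z) = C1 + Integral(C2*airyai(z) + C3*airybi(z), z)


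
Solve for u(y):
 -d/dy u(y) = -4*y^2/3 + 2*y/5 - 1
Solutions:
 u(y) = C1 + 4*y^3/9 - y^2/5 + y


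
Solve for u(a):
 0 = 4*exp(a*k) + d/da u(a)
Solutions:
 u(a) = C1 - 4*exp(a*k)/k


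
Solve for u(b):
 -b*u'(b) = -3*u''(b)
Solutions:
 u(b) = C1 + C2*erfi(sqrt(6)*b/6)


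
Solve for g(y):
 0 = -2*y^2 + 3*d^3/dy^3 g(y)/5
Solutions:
 g(y) = C1 + C2*y + C3*y^2 + y^5/18


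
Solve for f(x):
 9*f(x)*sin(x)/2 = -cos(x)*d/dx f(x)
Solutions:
 f(x) = C1*cos(x)^(9/2)


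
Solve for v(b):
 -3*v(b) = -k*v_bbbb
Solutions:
 v(b) = C1*exp(-3^(1/4)*b*(1/k)^(1/4)) + C2*exp(3^(1/4)*b*(1/k)^(1/4)) + C3*exp(-3^(1/4)*I*b*(1/k)^(1/4)) + C4*exp(3^(1/4)*I*b*(1/k)^(1/4))


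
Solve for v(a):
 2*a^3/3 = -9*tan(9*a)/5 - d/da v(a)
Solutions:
 v(a) = C1 - a^4/6 + log(cos(9*a))/5


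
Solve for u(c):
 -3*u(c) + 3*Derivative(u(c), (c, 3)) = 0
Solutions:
 u(c) = C3*exp(c) + (C1*sin(sqrt(3)*c/2) + C2*cos(sqrt(3)*c/2))*exp(-c/2)


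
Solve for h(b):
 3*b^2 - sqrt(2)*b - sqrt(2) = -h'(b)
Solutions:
 h(b) = C1 - b^3 + sqrt(2)*b^2/2 + sqrt(2)*b


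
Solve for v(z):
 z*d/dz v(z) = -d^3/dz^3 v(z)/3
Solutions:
 v(z) = C1 + Integral(C2*airyai(-3^(1/3)*z) + C3*airybi(-3^(1/3)*z), z)


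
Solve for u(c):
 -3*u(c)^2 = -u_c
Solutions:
 u(c) = -1/(C1 + 3*c)


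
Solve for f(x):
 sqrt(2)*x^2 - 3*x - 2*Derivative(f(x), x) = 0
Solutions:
 f(x) = C1 + sqrt(2)*x^3/6 - 3*x^2/4


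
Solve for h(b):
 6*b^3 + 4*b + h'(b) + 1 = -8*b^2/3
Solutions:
 h(b) = C1 - 3*b^4/2 - 8*b^3/9 - 2*b^2 - b


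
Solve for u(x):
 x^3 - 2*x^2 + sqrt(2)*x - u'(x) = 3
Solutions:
 u(x) = C1 + x^4/4 - 2*x^3/3 + sqrt(2)*x^2/2 - 3*x


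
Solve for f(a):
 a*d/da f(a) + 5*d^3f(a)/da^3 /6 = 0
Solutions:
 f(a) = C1 + Integral(C2*airyai(-5^(2/3)*6^(1/3)*a/5) + C3*airybi(-5^(2/3)*6^(1/3)*a/5), a)


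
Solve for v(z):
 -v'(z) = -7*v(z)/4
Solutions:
 v(z) = C1*exp(7*z/4)


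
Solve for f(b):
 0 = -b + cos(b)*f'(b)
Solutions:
 f(b) = C1 + Integral(b/cos(b), b)


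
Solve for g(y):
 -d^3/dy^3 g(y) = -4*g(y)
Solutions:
 g(y) = C3*exp(2^(2/3)*y) + (C1*sin(2^(2/3)*sqrt(3)*y/2) + C2*cos(2^(2/3)*sqrt(3)*y/2))*exp(-2^(2/3)*y/2)


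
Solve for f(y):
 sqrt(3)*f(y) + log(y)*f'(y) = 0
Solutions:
 f(y) = C1*exp(-sqrt(3)*li(y))


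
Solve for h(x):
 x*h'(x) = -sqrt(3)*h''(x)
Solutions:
 h(x) = C1 + C2*erf(sqrt(2)*3^(3/4)*x/6)


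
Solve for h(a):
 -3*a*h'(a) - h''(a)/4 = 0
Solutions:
 h(a) = C1 + C2*erf(sqrt(6)*a)


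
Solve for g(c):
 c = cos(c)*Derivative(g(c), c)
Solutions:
 g(c) = C1 + Integral(c/cos(c), c)


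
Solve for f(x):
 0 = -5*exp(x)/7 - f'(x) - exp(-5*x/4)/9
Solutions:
 f(x) = C1 - 5*exp(x)/7 + 4*exp(-5*x/4)/45


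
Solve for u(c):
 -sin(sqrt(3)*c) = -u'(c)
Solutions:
 u(c) = C1 - sqrt(3)*cos(sqrt(3)*c)/3


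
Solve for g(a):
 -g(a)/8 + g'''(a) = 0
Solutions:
 g(a) = C3*exp(a/2) + (C1*sin(sqrt(3)*a/4) + C2*cos(sqrt(3)*a/4))*exp(-a/4)


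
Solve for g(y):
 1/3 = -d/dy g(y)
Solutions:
 g(y) = C1 - y/3


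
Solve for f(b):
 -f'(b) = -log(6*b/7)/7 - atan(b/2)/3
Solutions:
 f(b) = C1 + b*log(b)/7 + b*atan(b/2)/3 - b*log(7)/7 - b/7 + b*log(6)/7 - log(b^2 + 4)/3


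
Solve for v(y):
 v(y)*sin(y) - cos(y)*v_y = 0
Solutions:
 v(y) = C1/cos(y)


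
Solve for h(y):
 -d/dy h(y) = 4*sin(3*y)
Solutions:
 h(y) = C1 + 4*cos(3*y)/3


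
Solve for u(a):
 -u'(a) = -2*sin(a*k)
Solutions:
 u(a) = C1 - 2*cos(a*k)/k


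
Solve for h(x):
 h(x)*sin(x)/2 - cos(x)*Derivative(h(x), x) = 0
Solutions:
 h(x) = C1/sqrt(cos(x))


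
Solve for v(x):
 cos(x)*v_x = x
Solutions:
 v(x) = C1 + Integral(x/cos(x), x)


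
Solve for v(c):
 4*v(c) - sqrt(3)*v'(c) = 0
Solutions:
 v(c) = C1*exp(4*sqrt(3)*c/3)


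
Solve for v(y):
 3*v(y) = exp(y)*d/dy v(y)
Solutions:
 v(y) = C1*exp(-3*exp(-y))


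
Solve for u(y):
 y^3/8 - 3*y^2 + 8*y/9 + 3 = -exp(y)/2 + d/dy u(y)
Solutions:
 u(y) = C1 + y^4/32 - y^3 + 4*y^2/9 + 3*y + exp(y)/2


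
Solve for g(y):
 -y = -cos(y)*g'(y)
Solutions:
 g(y) = C1 + Integral(y/cos(y), y)


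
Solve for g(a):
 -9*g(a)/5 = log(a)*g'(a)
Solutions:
 g(a) = C1*exp(-9*li(a)/5)


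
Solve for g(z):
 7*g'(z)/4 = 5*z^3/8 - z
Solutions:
 g(z) = C1 + 5*z^4/56 - 2*z^2/7


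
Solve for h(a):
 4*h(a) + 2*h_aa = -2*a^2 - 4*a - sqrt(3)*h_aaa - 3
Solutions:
 h(a) = C1*exp(a*(-4*sqrt(3) + 2*2^(2/3)/(sqrt(267) + 85*sqrt(3)/9)^(1/3) + 3*2^(1/3)*(sqrt(267) + 85*sqrt(3)/9)^(1/3))/18)*sin(sqrt(3)*a*(-3*(2*sqrt(267) + 170*sqrt(3)/9)^(1/3) + 4/(2*sqrt(267) + 170*sqrt(3)/9)^(1/3))/18) + C2*exp(a*(-4*sqrt(3) + 2*2^(2/3)/(sqrt(267) + 85*sqrt(3)/9)^(1/3) + 3*2^(1/3)*(sqrt(267) + 85*sqrt(3)/9)^(1/3))/18)*cos(sqrt(3)*a*(-3*(2*sqrt(267) + 170*sqrt(3)/9)^(1/3) + 4/(2*sqrt(267) + 170*sqrt(3)/9)^(1/3))/18) + C3*exp(-a*(2*2^(2/3)/(sqrt(267) + 85*sqrt(3)/9)^(1/3) + 2*sqrt(3) + 3*2^(1/3)*(sqrt(267) + 85*sqrt(3)/9)^(1/3))/9) - a^2/2 - a - 1/4


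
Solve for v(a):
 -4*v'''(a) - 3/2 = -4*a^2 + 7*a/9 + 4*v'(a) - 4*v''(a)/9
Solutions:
 v(a) = C1 + a^3/3 + a^2/72 - 1537*a/648 + (C2*sin(sqrt(323)*a/18) + C3*cos(sqrt(323)*a/18))*exp(a/18)


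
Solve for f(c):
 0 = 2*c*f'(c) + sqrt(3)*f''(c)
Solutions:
 f(c) = C1 + C2*erf(3^(3/4)*c/3)


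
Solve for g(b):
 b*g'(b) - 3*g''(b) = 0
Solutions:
 g(b) = C1 + C2*erfi(sqrt(6)*b/6)


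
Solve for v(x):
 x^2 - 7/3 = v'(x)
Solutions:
 v(x) = C1 + x^3/3 - 7*x/3


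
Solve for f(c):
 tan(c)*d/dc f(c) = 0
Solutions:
 f(c) = C1


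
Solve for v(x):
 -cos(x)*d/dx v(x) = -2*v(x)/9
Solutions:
 v(x) = C1*(sin(x) + 1)^(1/9)/(sin(x) - 1)^(1/9)


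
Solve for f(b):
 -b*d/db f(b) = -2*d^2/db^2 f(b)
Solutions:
 f(b) = C1 + C2*erfi(b/2)


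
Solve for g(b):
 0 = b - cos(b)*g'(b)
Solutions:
 g(b) = C1 + Integral(b/cos(b), b)


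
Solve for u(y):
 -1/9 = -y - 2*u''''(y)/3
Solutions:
 u(y) = C1 + C2*y + C3*y^2 + C4*y^3 - y^5/80 + y^4/144


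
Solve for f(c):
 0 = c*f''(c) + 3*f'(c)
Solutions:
 f(c) = C1 + C2/c^2


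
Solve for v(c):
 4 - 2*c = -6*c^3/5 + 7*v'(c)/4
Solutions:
 v(c) = C1 + 6*c^4/35 - 4*c^2/7 + 16*c/7


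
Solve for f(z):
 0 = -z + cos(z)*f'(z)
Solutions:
 f(z) = C1 + Integral(z/cos(z), z)


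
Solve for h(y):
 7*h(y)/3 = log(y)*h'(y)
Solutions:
 h(y) = C1*exp(7*li(y)/3)


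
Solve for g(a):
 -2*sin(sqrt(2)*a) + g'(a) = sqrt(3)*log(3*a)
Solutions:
 g(a) = C1 + sqrt(3)*a*(log(a) - 1) + sqrt(3)*a*log(3) - sqrt(2)*cos(sqrt(2)*a)


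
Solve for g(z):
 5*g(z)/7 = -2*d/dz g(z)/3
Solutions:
 g(z) = C1*exp(-15*z/14)


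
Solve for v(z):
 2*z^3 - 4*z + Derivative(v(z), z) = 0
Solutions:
 v(z) = C1 - z^4/2 + 2*z^2


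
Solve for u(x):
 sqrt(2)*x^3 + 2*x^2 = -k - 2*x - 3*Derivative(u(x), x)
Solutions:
 u(x) = C1 - k*x/3 - sqrt(2)*x^4/12 - 2*x^3/9 - x^2/3


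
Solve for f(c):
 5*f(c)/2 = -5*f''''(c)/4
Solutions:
 f(c) = (C1*sin(2^(3/4)*c/2) + C2*cos(2^(3/4)*c/2))*exp(-2^(3/4)*c/2) + (C3*sin(2^(3/4)*c/2) + C4*cos(2^(3/4)*c/2))*exp(2^(3/4)*c/2)


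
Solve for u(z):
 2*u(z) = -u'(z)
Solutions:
 u(z) = C1*exp(-2*z)


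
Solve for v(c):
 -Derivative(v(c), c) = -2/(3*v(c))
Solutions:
 v(c) = -sqrt(C1 + 12*c)/3
 v(c) = sqrt(C1 + 12*c)/3


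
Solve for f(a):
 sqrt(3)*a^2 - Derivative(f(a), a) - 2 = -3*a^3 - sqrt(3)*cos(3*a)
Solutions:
 f(a) = C1 + 3*a^4/4 + sqrt(3)*a^3/3 - 2*a + sqrt(3)*sin(3*a)/3


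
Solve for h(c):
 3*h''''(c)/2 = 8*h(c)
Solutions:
 h(c) = C1*exp(-2*3^(3/4)*c/3) + C2*exp(2*3^(3/4)*c/3) + C3*sin(2*3^(3/4)*c/3) + C4*cos(2*3^(3/4)*c/3)


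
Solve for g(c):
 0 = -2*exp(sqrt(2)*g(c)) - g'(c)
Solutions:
 g(c) = sqrt(2)*(2*log(1/(C1 + 2*c)) - log(2))/4


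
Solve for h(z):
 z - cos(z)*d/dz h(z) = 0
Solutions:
 h(z) = C1 + Integral(z/cos(z), z)


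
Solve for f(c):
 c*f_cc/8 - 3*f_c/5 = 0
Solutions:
 f(c) = C1 + C2*c^(29/5)


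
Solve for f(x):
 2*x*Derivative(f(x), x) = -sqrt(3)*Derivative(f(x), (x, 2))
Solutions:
 f(x) = C1 + C2*erf(3^(3/4)*x/3)


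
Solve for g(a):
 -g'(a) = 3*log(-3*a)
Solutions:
 g(a) = C1 - 3*a*log(-a) + 3*a*(1 - log(3))


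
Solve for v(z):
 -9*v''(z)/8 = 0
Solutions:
 v(z) = C1 + C2*z


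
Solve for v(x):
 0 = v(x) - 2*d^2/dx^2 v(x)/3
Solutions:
 v(x) = C1*exp(-sqrt(6)*x/2) + C2*exp(sqrt(6)*x/2)


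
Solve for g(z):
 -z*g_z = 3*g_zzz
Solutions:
 g(z) = C1 + Integral(C2*airyai(-3^(2/3)*z/3) + C3*airybi(-3^(2/3)*z/3), z)


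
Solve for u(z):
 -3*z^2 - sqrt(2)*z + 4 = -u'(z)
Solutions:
 u(z) = C1 + z^3 + sqrt(2)*z^2/2 - 4*z


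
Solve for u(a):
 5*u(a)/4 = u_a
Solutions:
 u(a) = C1*exp(5*a/4)


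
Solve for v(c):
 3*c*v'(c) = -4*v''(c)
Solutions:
 v(c) = C1 + C2*erf(sqrt(6)*c/4)


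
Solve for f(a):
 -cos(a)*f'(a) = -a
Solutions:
 f(a) = C1 + Integral(a/cos(a), a)


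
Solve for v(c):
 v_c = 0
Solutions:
 v(c) = C1


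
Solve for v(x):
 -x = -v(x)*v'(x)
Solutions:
 v(x) = -sqrt(C1 + x^2)
 v(x) = sqrt(C1 + x^2)


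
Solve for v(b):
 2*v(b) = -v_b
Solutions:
 v(b) = C1*exp(-2*b)


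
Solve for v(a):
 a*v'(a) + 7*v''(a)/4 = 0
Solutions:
 v(a) = C1 + C2*erf(sqrt(14)*a/7)


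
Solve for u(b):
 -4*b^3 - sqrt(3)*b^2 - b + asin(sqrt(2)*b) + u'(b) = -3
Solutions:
 u(b) = C1 + b^4 + sqrt(3)*b^3/3 + b^2/2 - b*asin(sqrt(2)*b) - 3*b - sqrt(2)*sqrt(1 - 2*b^2)/2


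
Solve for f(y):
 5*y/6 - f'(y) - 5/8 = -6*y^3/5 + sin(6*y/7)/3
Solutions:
 f(y) = C1 + 3*y^4/10 + 5*y^2/12 - 5*y/8 + 7*cos(6*y/7)/18


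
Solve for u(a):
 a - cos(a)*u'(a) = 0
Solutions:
 u(a) = C1 + Integral(a/cos(a), a)


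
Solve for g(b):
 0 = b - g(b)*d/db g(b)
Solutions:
 g(b) = -sqrt(C1 + b^2)
 g(b) = sqrt(C1 + b^2)


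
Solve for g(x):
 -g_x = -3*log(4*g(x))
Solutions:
 -Integral(1/(log(_y) + 2*log(2)), (_y, g(x)))/3 = C1 - x


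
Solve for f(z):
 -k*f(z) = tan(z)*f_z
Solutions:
 f(z) = C1*exp(-k*log(sin(z)))


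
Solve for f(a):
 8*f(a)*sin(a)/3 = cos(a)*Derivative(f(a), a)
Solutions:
 f(a) = C1/cos(a)^(8/3)


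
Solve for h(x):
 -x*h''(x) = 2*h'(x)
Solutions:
 h(x) = C1 + C2/x


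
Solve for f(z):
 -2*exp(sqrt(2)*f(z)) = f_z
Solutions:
 f(z) = sqrt(2)*(2*log(1/(C1 + 2*z)) - log(2))/4


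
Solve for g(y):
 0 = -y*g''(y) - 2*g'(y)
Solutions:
 g(y) = C1 + C2/y


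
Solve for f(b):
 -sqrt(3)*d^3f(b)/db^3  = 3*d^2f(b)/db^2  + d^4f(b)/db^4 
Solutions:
 f(b) = C1 + C2*b + (C3*sin(3*b/2) + C4*cos(3*b/2))*exp(-sqrt(3)*b/2)


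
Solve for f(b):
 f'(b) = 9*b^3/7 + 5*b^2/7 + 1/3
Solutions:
 f(b) = C1 + 9*b^4/28 + 5*b^3/21 + b/3


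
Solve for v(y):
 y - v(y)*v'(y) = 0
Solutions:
 v(y) = -sqrt(C1 + y^2)
 v(y) = sqrt(C1 + y^2)


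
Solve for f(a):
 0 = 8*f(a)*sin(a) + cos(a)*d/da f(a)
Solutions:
 f(a) = C1*cos(a)^8


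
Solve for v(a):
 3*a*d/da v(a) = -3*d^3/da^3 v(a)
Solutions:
 v(a) = C1 + Integral(C2*airyai(-a) + C3*airybi(-a), a)


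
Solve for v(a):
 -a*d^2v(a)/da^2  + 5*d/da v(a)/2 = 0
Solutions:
 v(a) = C1 + C2*a^(7/2)


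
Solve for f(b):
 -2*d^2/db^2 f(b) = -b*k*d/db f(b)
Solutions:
 f(b) = Piecewise((-sqrt(pi)*C1*erf(b*sqrt(-k)/2)/sqrt(-k) - C2, (k > 0) | (k < 0)), (-C1*b - C2, True))


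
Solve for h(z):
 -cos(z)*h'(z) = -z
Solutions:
 h(z) = C1 + Integral(z/cos(z), z)


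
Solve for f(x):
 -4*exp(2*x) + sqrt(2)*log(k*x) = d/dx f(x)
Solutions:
 f(x) = C1 + sqrt(2)*x*log(k*x) - sqrt(2)*x - 2*exp(2*x)


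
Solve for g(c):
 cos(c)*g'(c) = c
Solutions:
 g(c) = C1 + Integral(c/cos(c), c)


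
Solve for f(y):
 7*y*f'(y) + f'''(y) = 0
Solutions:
 f(y) = C1 + Integral(C2*airyai(-7^(1/3)*y) + C3*airybi(-7^(1/3)*y), y)


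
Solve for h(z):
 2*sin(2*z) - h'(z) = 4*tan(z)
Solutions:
 h(z) = C1 + 4*log(cos(z)) - cos(2*z)


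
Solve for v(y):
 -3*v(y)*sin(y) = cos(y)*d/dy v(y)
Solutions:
 v(y) = C1*cos(y)^3


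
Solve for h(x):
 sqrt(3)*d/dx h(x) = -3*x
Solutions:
 h(x) = C1 - sqrt(3)*x^2/2


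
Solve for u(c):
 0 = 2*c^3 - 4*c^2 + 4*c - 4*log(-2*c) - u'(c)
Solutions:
 u(c) = C1 + c^4/2 - 4*c^3/3 + 2*c^2 - 4*c*log(-c) + 4*c*(1 - log(2))


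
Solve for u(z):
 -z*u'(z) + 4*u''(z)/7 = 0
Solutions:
 u(z) = C1 + C2*erfi(sqrt(14)*z/4)


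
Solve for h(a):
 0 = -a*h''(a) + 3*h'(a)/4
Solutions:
 h(a) = C1 + C2*a^(7/4)


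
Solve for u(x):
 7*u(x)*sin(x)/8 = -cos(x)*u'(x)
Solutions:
 u(x) = C1*cos(x)^(7/8)


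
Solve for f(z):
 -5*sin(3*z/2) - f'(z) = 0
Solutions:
 f(z) = C1 + 10*cos(3*z/2)/3


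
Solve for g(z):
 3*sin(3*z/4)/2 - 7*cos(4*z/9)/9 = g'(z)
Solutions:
 g(z) = C1 - 7*sin(4*z/9)/4 - 2*cos(3*z/4)


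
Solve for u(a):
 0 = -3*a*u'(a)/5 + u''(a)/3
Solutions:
 u(a) = C1 + C2*erfi(3*sqrt(10)*a/10)


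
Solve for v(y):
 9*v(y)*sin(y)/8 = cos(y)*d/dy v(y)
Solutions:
 v(y) = C1/cos(y)^(9/8)


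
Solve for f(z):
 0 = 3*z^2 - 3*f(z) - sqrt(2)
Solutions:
 f(z) = z^2 - sqrt(2)/3


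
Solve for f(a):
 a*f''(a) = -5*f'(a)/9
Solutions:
 f(a) = C1 + C2*a^(4/9)


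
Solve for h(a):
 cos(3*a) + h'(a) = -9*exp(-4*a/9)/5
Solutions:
 h(a) = C1 - sin(3*a)/3 + 81*exp(-4*a/9)/20


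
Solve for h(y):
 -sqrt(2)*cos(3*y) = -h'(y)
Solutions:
 h(y) = C1 + sqrt(2)*sin(3*y)/3


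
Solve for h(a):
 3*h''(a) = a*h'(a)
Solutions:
 h(a) = C1 + C2*erfi(sqrt(6)*a/6)


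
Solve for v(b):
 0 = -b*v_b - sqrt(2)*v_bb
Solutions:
 v(b) = C1 + C2*erf(2^(1/4)*b/2)


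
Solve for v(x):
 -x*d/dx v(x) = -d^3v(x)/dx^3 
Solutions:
 v(x) = C1 + Integral(C2*airyai(x) + C3*airybi(x), x)


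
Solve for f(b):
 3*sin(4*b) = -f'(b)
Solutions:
 f(b) = C1 + 3*cos(4*b)/4


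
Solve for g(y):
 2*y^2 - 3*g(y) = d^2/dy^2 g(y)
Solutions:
 g(y) = C1*sin(sqrt(3)*y) + C2*cos(sqrt(3)*y) + 2*y^2/3 - 4/9


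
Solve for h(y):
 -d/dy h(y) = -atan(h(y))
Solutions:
 Integral(1/atan(_y), (_y, h(y))) = C1 + y


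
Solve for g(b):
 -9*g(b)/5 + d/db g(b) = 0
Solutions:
 g(b) = C1*exp(9*b/5)


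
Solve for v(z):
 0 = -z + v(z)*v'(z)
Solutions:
 v(z) = -sqrt(C1 + z^2)
 v(z) = sqrt(C1 + z^2)


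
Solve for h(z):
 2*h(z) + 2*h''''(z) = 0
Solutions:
 h(z) = (C1*sin(sqrt(2)*z/2) + C2*cos(sqrt(2)*z/2))*exp(-sqrt(2)*z/2) + (C3*sin(sqrt(2)*z/2) + C4*cos(sqrt(2)*z/2))*exp(sqrt(2)*z/2)


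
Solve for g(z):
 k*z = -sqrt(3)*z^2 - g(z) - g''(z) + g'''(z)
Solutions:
 g(z) = C1*exp(z*(-2^(2/3)*(3*sqrt(93) + 29)^(1/3) - 2*2^(1/3)/(3*sqrt(93) + 29)^(1/3) + 4)/12)*sin(2^(1/3)*sqrt(3)*z*(-2^(1/3)*(3*sqrt(93) + 29)^(1/3) + 2/(3*sqrt(93) + 29)^(1/3))/12) + C2*exp(z*(-2^(2/3)*(3*sqrt(93) + 29)^(1/3) - 2*2^(1/3)/(3*sqrt(93) + 29)^(1/3) + 4)/12)*cos(2^(1/3)*sqrt(3)*z*(-2^(1/3)*(3*sqrt(93) + 29)^(1/3) + 2/(3*sqrt(93) + 29)^(1/3))/12) + C3*exp(z*(2*2^(1/3)/(3*sqrt(93) + 29)^(1/3) + 2 + 2^(2/3)*(3*sqrt(93) + 29)^(1/3))/6) - k*z - sqrt(3)*z^2 + 2*sqrt(3)


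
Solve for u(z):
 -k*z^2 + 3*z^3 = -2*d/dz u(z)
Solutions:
 u(z) = C1 + k*z^3/6 - 3*z^4/8


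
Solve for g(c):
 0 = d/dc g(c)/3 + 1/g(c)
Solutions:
 g(c) = -sqrt(C1 - 6*c)
 g(c) = sqrt(C1 - 6*c)


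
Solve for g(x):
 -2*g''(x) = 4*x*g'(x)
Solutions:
 g(x) = C1 + C2*erf(x)


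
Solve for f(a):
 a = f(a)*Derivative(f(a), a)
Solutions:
 f(a) = -sqrt(C1 + a^2)
 f(a) = sqrt(C1 + a^2)


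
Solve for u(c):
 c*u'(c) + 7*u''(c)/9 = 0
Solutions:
 u(c) = C1 + C2*erf(3*sqrt(14)*c/14)


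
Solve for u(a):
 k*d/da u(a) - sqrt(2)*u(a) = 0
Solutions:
 u(a) = C1*exp(sqrt(2)*a/k)


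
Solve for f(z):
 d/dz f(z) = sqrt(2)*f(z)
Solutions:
 f(z) = C1*exp(sqrt(2)*z)


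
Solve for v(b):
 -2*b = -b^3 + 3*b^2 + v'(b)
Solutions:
 v(b) = C1 + b^4/4 - b^3 - b^2


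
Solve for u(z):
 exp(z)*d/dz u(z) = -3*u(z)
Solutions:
 u(z) = C1*exp(3*exp(-z))


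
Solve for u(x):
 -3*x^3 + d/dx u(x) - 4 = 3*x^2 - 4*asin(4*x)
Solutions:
 u(x) = C1 + 3*x^4/4 + x^3 - 4*x*asin(4*x) + 4*x - sqrt(1 - 16*x^2)


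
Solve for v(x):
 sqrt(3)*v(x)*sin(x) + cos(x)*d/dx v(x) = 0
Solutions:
 v(x) = C1*cos(x)^(sqrt(3))


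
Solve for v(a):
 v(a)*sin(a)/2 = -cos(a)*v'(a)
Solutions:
 v(a) = C1*sqrt(cos(a))


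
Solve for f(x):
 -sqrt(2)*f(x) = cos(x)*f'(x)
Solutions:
 f(x) = C1*(sin(x) - 1)^(sqrt(2)/2)/(sin(x) + 1)^(sqrt(2)/2)


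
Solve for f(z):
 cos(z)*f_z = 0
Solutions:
 f(z) = C1


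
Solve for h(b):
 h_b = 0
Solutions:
 h(b) = C1


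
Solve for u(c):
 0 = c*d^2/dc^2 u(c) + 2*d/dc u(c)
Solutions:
 u(c) = C1 + C2/c


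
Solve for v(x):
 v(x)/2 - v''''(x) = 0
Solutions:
 v(x) = C1*exp(-2^(3/4)*x/2) + C2*exp(2^(3/4)*x/2) + C3*sin(2^(3/4)*x/2) + C4*cos(2^(3/4)*x/2)


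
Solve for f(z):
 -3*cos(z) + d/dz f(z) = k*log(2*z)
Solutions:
 f(z) = C1 + k*z*(log(z) - 1) + k*z*log(2) + 3*sin(z)


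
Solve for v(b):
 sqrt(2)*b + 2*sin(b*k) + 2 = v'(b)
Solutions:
 v(b) = C1 + sqrt(2)*b^2/2 + 2*b - 2*cos(b*k)/k


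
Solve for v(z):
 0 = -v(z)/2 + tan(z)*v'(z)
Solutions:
 v(z) = C1*sqrt(sin(z))


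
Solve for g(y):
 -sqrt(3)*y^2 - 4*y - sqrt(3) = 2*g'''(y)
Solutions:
 g(y) = C1 + C2*y + C3*y^2 - sqrt(3)*y^5/120 - y^4/12 - sqrt(3)*y^3/12


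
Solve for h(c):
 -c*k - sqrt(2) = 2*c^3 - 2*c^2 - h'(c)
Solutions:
 h(c) = C1 + c^4/2 - 2*c^3/3 + c^2*k/2 + sqrt(2)*c


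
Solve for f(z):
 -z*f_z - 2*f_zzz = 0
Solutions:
 f(z) = C1 + Integral(C2*airyai(-2^(2/3)*z/2) + C3*airybi(-2^(2/3)*z/2), z)


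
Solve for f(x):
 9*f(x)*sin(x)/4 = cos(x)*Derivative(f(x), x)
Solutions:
 f(x) = C1/cos(x)^(9/4)


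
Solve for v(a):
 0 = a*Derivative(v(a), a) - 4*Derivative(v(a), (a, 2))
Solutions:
 v(a) = C1 + C2*erfi(sqrt(2)*a/4)


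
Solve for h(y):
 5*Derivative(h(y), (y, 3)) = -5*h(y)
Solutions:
 h(y) = C3*exp(-y) + (C1*sin(sqrt(3)*y/2) + C2*cos(sqrt(3)*y/2))*exp(y/2)


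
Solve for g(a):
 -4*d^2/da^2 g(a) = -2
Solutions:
 g(a) = C1 + C2*a + a^2/4


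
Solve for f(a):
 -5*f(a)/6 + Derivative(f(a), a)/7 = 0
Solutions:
 f(a) = C1*exp(35*a/6)


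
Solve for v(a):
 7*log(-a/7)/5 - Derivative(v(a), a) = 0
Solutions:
 v(a) = C1 + 7*a*log(-a)/5 + 7*a*(-log(7) - 1)/5


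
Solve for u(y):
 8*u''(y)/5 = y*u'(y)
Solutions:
 u(y) = C1 + C2*erfi(sqrt(5)*y/4)


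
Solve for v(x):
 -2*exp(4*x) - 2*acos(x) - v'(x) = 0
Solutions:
 v(x) = C1 - 2*x*acos(x) + 2*sqrt(1 - x^2) - exp(4*x)/2


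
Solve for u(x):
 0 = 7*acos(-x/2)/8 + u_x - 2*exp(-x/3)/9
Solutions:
 u(x) = C1 - 7*x*acos(-x/2)/8 - 7*sqrt(4 - x^2)/8 - 2*exp(-x/3)/3


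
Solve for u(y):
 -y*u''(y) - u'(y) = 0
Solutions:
 u(y) = C1 + C2*log(y)


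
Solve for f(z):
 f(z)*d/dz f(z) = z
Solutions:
 f(z) = -sqrt(C1 + z^2)
 f(z) = sqrt(C1 + z^2)


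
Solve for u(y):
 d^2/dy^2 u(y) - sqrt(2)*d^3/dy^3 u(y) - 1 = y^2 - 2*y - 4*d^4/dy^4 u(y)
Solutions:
 u(y) = C1 + C2*y + y^4/12 + y^3*(-1 + sqrt(2))/3 + y^2*(-3/2 - sqrt(2)) + (C3*sin(sqrt(14)*y/8) + C4*cos(sqrt(14)*y/8))*exp(sqrt(2)*y/8)


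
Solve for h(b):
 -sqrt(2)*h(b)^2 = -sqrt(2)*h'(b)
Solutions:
 h(b) = -1/(C1 + b)


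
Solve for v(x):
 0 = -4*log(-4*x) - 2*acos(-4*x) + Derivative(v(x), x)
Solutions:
 v(x) = C1 + 4*x*log(-x) + 2*x*acos(-4*x) - 4*x + 8*x*log(2) + sqrt(1 - 16*x^2)/2


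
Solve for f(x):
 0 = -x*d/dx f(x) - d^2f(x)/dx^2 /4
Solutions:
 f(x) = C1 + C2*erf(sqrt(2)*x)


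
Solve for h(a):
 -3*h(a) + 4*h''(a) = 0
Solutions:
 h(a) = C1*exp(-sqrt(3)*a/2) + C2*exp(sqrt(3)*a/2)


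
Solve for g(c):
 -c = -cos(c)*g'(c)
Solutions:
 g(c) = C1 + Integral(c/cos(c), c)


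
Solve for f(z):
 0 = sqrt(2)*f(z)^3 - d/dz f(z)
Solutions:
 f(z) = -sqrt(2)*sqrt(-1/(C1 + sqrt(2)*z))/2
 f(z) = sqrt(2)*sqrt(-1/(C1 + sqrt(2)*z))/2


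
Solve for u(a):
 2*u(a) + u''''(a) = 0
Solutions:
 u(a) = (C1*sin(2^(3/4)*a/2) + C2*cos(2^(3/4)*a/2))*exp(-2^(3/4)*a/2) + (C3*sin(2^(3/4)*a/2) + C4*cos(2^(3/4)*a/2))*exp(2^(3/4)*a/2)


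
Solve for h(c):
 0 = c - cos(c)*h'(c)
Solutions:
 h(c) = C1 + Integral(c/cos(c), c)


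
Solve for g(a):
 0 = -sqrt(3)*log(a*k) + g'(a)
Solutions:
 g(a) = C1 + sqrt(3)*a*log(a*k) - sqrt(3)*a


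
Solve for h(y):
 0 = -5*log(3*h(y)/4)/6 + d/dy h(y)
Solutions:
 6*Integral(1/(-log(_y) - log(3) + 2*log(2)), (_y, h(y)))/5 = C1 - y


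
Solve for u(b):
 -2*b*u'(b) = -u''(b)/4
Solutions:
 u(b) = C1 + C2*erfi(2*b)


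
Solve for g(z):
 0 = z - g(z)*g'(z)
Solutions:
 g(z) = -sqrt(C1 + z^2)
 g(z) = sqrt(C1 + z^2)


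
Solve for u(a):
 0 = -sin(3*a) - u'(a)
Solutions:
 u(a) = C1 + cos(3*a)/3


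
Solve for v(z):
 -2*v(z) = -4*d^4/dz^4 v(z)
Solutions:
 v(z) = C1*exp(-2^(3/4)*z/2) + C2*exp(2^(3/4)*z/2) + C3*sin(2^(3/4)*z/2) + C4*cos(2^(3/4)*z/2)


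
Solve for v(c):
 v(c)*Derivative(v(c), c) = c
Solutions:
 v(c) = -sqrt(C1 + c^2)
 v(c) = sqrt(C1 + c^2)


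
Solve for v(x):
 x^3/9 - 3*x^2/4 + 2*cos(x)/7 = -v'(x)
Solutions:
 v(x) = C1 - x^4/36 + x^3/4 - 2*sin(x)/7


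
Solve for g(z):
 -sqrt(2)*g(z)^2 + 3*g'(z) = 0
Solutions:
 g(z) = -3/(C1 + sqrt(2)*z)


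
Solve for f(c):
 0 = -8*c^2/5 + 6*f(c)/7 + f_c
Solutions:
 f(c) = C1*exp(-6*c/7) + 28*c^2/15 - 196*c/45 + 686/135


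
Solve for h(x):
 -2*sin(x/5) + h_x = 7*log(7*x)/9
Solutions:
 h(x) = C1 + 7*x*log(x)/9 - 7*x/9 + 7*x*log(7)/9 - 10*cos(x/5)


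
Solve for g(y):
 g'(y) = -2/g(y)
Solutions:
 g(y) = -sqrt(C1 - 4*y)
 g(y) = sqrt(C1 - 4*y)


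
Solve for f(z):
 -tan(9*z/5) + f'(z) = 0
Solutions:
 f(z) = C1 - 5*log(cos(9*z/5))/9


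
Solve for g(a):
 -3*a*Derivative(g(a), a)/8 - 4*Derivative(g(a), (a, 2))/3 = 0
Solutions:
 g(a) = C1 + C2*erf(3*a/8)


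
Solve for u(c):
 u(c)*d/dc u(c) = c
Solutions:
 u(c) = -sqrt(C1 + c^2)
 u(c) = sqrt(C1 + c^2)


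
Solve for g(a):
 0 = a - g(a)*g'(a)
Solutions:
 g(a) = -sqrt(C1 + a^2)
 g(a) = sqrt(C1 + a^2)


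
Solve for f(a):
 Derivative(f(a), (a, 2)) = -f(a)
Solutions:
 f(a) = C1*sin(a) + C2*cos(a)


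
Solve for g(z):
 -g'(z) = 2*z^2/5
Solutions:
 g(z) = C1 - 2*z^3/15


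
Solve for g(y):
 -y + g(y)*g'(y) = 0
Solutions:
 g(y) = -sqrt(C1 + y^2)
 g(y) = sqrt(C1 + y^2)


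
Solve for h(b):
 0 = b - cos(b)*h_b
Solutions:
 h(b) = C1 + Integral(b/cos(b), b)


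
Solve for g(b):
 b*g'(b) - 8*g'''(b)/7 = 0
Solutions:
 g(b) = C1 + Integral(C2*airyai(7^(1/3)*b/2) + C3*airybi(7^(1/3)*b/2), b)


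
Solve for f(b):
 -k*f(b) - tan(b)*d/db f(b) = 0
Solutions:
 f(b) = C1*exp(-k*log(sin(b)))


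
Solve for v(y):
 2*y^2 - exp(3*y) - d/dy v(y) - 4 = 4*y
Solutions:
 v(y) = C1 + 2*y^3/3 - 2*y^2 - 4*y - exp(3*y)/3


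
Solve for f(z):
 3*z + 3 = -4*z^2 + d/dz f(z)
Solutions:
 f(z) = C1 + 4*z^3/3 + 3*z^2/2 + 3*z


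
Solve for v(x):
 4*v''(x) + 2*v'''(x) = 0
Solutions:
 v(x) = C1 + C2*x + C3*exp(-2*x)


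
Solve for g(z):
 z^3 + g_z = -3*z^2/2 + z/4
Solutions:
 g(z) = C1 - z^4/4 - z^3/2 + z^2/8


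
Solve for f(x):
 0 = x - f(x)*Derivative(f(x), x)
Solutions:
 f(x) = -sqrt(C1 + x^2)
 f(x) = sqrt(C1 + x^2)


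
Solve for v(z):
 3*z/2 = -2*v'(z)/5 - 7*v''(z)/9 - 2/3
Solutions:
 v(z) = C1 + C2*exp(-18*z/35) - 15*z^2/8 + 45*z/8


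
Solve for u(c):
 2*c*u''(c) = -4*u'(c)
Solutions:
 u(c) = C1 + C2/c


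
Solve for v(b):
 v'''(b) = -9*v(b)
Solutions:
 v(b) = C3*exp(-3^(2/3)*b) + (C1*sin(3*3^(1/6)*b/2) + C2*cos(3*3^(1/6)*b/2))*exp(3^(2/3)*b/2)


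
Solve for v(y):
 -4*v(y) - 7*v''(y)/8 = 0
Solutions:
 v(y) = C1*sin(4*sqrt(14)*y/7) + C2*cos(4*sqrt(14)*y/7)


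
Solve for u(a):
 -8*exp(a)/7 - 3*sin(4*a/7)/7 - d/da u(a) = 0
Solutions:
 u(a) = C1 - 8*exp(a)/7 + 3*cos(4*a/7)/4


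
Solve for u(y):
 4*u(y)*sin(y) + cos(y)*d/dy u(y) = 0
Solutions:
 u(y) = C1*cos(y)^4


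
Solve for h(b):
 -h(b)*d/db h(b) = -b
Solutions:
 h(b) = -sqrt(C1 + b^2)
 h(b) = sqrt(C1 + b^2)


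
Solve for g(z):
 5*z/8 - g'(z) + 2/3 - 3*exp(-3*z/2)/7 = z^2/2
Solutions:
 g(z) = C1 - z^3/6 + 5*z^2/16 + 2*z/3 + 2*exp(-3*z/2)/7


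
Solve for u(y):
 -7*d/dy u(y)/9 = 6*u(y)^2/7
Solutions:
 u(y) = 49/(C1 + 54*y)


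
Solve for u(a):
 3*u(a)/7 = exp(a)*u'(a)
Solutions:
 u(a) = C1*exp(-3*exp(-a)/7)


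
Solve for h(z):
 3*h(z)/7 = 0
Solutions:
 h(z) = 0
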